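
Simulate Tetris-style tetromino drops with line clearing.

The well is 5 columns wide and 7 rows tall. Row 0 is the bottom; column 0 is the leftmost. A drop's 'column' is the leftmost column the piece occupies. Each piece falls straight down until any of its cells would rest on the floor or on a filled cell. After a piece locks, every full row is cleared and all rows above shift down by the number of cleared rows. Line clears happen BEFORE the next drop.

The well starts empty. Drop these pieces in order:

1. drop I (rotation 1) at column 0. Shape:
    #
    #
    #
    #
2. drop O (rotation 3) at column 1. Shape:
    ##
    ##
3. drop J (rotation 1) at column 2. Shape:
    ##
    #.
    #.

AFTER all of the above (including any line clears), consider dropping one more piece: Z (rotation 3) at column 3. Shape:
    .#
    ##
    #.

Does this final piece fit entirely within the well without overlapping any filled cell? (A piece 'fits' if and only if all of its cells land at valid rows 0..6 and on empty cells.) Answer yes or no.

Drop 1: I rot1 at col 0 lands with bottom-row=0; cleared 0 line(s) (total 0); column heights now [4 0 0 0 0], max=4
Drop 2: O rot3 at col 1 lands with bottom-row=0; cleared 0 line(s) (total 0); column heights now [4 2 2 0 0], max=4
Drop 3: J rot1 at col 2 lands with bottom-row=2; cleared 0 line(s) (total 0); column heights now [4 2 5 5 0], max=5
Test piece Z rot3 at col 3 (width 2): heights before test = [4 2 5 5 0]; fits = False

Answer: no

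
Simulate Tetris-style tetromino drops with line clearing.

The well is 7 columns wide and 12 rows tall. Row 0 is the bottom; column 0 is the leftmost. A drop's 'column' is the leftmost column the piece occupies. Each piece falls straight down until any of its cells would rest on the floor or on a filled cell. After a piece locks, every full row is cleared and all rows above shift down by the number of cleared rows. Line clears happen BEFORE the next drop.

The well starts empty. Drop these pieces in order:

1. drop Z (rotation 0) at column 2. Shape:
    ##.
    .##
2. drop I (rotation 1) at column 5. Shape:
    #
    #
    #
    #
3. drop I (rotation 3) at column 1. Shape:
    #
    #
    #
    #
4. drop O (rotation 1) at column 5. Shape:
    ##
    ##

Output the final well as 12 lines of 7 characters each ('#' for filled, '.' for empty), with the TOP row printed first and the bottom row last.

Answer: .......
.......
.......
.......
.......
.......
.....##
.....##
.#...#.
.#...#.
.###.#.
.#.###.

Derivation:
Drop 1: Z rot0 at col 2 lands with bottom-row=0; cleared 0 line(s) (total 0); column heights now [0 0 2 2 1 0 0], max=2
Drop 2: I rot1 at col 5 lands with bottom-row=0; cleared 0 line(s) (total 0); column heights now [0 0 2 2 1 4 0], max=4
Drop 3: I rot3 at col 1 lands with bottom-row=0; cleared 0 line(s) (total 0); column heights now [0 4 2 2 1 4 0], max=4
Drop 4: O rot1 at col 5 lands with bottom-row=4; cleared 0 line(s) (total 0); column heights now [0 4 2 2 1 6 6], max=6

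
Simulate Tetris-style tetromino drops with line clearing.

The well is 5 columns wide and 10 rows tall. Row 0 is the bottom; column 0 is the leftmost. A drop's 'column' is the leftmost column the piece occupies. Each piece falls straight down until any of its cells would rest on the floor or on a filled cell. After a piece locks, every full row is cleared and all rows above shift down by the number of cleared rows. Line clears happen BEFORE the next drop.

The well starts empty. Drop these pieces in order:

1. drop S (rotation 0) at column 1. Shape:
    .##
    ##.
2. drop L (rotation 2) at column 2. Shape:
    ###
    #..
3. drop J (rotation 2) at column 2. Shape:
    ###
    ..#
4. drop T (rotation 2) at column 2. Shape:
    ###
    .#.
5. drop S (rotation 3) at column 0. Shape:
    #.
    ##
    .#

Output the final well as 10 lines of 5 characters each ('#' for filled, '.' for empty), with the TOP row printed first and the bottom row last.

Answer: .....
.....
..###
...#.
..###
....#
#.###
###..
.###.
.##..

Derivation:
Drop 1: S rot0 at col 1 lands with bottom-row=0; cleared 0 line(s) (total 0); column heights now [0 1 2 2 0], max=2
Drop 2: L rot2 at col 2 lands with bottom-row=2; cleared 0 line(s) (total 0); column heights now [0 1 4 4 4], max=4
Drop 3: J rot2 at col 2 lands with bottom-row=4; cleared 0 line(s) (total 0); column heights now [0 1 6 6 6], max=6
Drop 4: T rot2 at col 2 lands with bottom-row=6; cleared 0 line(s) (total 0); column heights now [0 1 8 8 8], max=8
Drop 5: S rot3 at col 0 lands with bottom-row=1; cleared 0 line(s) (total 0); column heights now [4 3 8 8 8], max=8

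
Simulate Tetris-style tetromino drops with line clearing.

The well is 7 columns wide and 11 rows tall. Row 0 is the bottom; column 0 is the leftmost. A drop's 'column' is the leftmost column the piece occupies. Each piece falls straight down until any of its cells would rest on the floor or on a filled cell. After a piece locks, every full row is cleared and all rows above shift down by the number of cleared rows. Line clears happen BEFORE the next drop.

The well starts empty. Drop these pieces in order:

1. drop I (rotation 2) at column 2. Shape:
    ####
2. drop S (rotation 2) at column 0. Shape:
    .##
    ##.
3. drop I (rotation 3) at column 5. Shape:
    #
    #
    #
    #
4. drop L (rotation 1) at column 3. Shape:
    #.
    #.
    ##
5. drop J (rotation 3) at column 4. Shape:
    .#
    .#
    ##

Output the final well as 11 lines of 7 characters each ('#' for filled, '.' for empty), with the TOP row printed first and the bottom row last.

Drop 1: I rot2 at col 2 lands with bottom-row=0; cleared 0 line(s) (total 0); column heights now [0 0 1 1 1 1 0], max=1
Drop 2: S rot2 at col 0 lands with bottom-row=0; cleared 0 line(s) (total 0); column heights now [1 2 2 1 1 1 0], max=2
Drop 3: I rot3 at col 5 lands with bottom-row=1; cleared 0 line(s) (total 0); column heights now [1 2 2 1 1 5 0], max=5
Drop 4: L rot1 at col 3 lands with bottom-row=1; cleared 0 line(s) (total 0); column heights now [1 2 2 4 2 5 0], max=5
Drop 5: J rot3 at col 4 lands with bottom-row=5; cleared 0 line(s) (total 0); column heights now [1 2 2 4 6 8 0], max=8

Answer: .......
.......
.......
.....#.
.....#.
....##.
.....#.
...#.#.
...#.#.
.#####.
######.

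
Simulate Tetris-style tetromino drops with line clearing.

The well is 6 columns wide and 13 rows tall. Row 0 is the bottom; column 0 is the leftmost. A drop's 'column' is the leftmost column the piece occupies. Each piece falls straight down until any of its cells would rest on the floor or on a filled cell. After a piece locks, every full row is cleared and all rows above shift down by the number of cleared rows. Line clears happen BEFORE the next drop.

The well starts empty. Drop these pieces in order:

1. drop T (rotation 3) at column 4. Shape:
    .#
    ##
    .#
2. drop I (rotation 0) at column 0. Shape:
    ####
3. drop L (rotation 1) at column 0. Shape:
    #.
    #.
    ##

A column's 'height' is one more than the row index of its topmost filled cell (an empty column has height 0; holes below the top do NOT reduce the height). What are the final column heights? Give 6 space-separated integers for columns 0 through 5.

Drop 1: T rot3 at col 4 lands with bottom-row=0; cleared 0 line(s) (total 0); column heights now [0 0 0 0 2 3], max=3
Drop 2: I rot0 at col 0 lands with bottom-row=0; cleared 0 line(s) (total 0); column heights now [1 1 1 1 2 3], max=3
Drop 3: L rot1 at col 0 lands with bottom-row=1; cleared 0 line(s) (total 0); column heights now [4 2 1 1 2 3], max=4

Answer: 4 2 1 1 2 3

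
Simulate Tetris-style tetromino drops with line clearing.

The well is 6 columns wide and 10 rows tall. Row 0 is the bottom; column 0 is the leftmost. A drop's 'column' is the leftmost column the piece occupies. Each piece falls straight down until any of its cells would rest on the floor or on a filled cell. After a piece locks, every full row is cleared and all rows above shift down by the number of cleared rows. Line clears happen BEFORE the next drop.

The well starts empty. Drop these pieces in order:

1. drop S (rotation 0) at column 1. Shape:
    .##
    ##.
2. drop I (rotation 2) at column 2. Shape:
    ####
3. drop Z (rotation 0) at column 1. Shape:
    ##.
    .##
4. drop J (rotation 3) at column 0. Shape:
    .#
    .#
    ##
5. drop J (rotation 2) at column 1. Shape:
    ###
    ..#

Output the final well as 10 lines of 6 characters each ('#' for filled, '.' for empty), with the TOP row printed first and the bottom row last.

Answer: ......
.###..
.#.#..
.#....
##....
.##...
..##..
..####
..##..
.##...

Derivation:
Drop 1: S rot0 at col 1 lands with bottom-row=0; cleared 0 line(s) (total 0); column heights now [0 1 2 2 0 0], max=2
Drop 2: I rot2 at col 2 lands with bottom-row=2; cleared 0 line(s) (total 0); column heights now [0 1 3 3 3 3], max=3
Drop 3: Z rot0 at col 1 lands with bottom-row=3; cleared 0 line(s) (total 0); column heights now [0 5 5 4 3 3], max=5
Drop 4: J rot3 at col 0 lands with bottom-row=5; cleared 0 line(s) (total 0); column heights now [6 8 5 4 3 3], max=8
Drop 5: J rot2 at col 1 lands with bottom-row=7; cleared 0 line(s) (total 0); column heights now [6 9 9 9 3 3], max=9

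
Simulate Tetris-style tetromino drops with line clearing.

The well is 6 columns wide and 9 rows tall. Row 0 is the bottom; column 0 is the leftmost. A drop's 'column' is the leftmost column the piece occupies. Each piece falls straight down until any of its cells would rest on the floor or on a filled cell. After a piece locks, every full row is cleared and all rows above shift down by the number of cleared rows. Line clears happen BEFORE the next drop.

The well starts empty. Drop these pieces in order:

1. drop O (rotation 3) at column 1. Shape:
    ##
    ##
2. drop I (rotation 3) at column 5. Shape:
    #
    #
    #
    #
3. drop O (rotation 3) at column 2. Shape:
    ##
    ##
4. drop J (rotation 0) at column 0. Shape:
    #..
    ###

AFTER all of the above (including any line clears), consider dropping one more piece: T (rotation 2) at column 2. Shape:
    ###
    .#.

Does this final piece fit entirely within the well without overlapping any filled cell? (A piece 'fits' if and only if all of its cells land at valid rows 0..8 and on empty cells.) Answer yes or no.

Answer: yes

Derivation:
Drop 1: O rot3 at col 1 lands with bottom-row=0; cleared 0 line(s) (total 0); column heights now [0 2 2 0 0 0], max=2
Drop 2: I rot3 at col 5 lands with bottom-row=0; cleared 0 line(s) (total 0); column heights now [0 2 2 0 0 4], max=4
Drop 3: O rot3 at col 2 lands with bottom-row=2; cleared 0 line(s) (total 0); column heights now [0 2 4 4 0 4], max=4
Drop 4: J rot0 at col 0 lands with bottom-row=4; cleared 0 line(s) (total 0); column heights now [6 5 5 4 0 4], max=6
Test piece T rot2 at col 2 (width 3): heights before test = [6 5 5 4 0 4]; fits = True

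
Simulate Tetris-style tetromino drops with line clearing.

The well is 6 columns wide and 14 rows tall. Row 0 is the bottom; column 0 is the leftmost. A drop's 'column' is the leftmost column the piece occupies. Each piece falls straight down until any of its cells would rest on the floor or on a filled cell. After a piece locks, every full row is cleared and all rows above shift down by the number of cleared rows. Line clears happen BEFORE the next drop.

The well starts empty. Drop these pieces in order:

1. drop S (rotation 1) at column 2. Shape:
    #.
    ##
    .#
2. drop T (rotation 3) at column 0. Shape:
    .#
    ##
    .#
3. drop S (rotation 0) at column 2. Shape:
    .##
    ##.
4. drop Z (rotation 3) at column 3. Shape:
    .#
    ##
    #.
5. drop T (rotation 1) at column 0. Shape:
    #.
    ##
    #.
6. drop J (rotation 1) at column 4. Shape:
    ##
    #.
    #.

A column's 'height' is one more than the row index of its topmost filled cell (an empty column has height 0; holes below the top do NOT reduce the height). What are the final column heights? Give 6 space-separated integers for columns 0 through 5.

Answer: 5 4 4 7 11 11

Derivation:
Drop 1: S rot1 at col 2 lands with bottom-row=0; cleared 0 line(s) (total 0); column heights now [0 0 3 2 0 0], max=3
Drop 2: T rot3 at col 0 lands with bottom-row=0; cleared 0 line(s) (total 0); column heights now [2 3 3 2 0 0], max=3
Drop 3: S rot0 at col 2 lands with bottom-row=3; cleared 0 line(s) (total 0); column heights now [2 3 4 5 5 0], max=5
Drop 4: Z rot3 at col 3 lands with bottom-row=5; cleared 0 line(s) (total 0); column heights now [2 3 4 7 8 0], max=8
Drop 5: T rot1 at col 0 lands with bottom-row=2; cleared 0 line(s) (total 0); column heights now [5 4 4 7 8 0], max=8
Drop 6: J rot1 at col 4 lands with bottom-row=8; cleared 0 line(s) (total 0); column heights now [5 4 4 7 11 11], max=11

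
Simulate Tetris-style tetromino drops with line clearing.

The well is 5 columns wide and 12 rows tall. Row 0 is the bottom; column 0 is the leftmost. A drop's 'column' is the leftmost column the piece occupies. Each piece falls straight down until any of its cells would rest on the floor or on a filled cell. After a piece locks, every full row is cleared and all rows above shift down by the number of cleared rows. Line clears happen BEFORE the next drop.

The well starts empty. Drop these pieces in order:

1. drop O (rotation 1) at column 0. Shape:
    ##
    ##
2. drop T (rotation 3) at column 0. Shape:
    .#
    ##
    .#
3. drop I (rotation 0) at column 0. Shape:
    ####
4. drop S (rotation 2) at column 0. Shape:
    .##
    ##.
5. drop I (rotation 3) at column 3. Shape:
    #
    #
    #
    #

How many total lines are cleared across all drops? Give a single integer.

Drop 1: O rot1 at col 0 lands with bottom-row=0; cleared 0 line(s) (total 0); column heights now [2 2 0 0 0], max=2
Drop 2: T rot3 at col 0 lands with bottom-row=2; cleared 0 line(s) (total 0); column heights now [4 5 0 0 0], max=5
Drop 3: I rot0 at col 0 lands with bottom-row=5; cleared 0 line(s) (total 0); column heights now [6 6 6 6 0], max=6
Drop 4: S rot2 at col 0 lands with bottom-row=6; cleared 0 line(s) (total 0); column heights now [7 8 8 6 0], max=8
Drop 5: I rot3 at col 3 lands with bottom-row=6; cleared 0 line(s) (total 0); column heights now [7 8 8 10 0], max=10

Answer: 0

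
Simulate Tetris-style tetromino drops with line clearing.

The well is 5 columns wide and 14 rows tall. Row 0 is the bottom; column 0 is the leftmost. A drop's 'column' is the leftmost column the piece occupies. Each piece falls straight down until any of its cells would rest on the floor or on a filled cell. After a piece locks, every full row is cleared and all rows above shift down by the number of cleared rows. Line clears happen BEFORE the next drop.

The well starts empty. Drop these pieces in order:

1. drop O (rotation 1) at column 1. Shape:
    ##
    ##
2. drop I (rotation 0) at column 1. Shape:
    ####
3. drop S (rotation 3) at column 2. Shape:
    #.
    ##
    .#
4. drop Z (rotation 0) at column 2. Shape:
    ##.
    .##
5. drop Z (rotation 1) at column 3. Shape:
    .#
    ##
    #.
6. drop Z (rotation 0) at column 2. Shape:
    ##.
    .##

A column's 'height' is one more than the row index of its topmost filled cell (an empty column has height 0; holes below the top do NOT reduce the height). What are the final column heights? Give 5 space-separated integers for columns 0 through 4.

Answer: 0 3 12 12 11

Derivation:
Drop 1: O rot1 at col 1 lands with bottom-row=0; cleared 0 line(s) (total 0); column heights now [0 2 2 0 0], max=2
Drop 2: I rot0 at col 1 lands with bottom-row=2; cleared 0 line(s) (total 0); column heights now [0 3 3 3 3], max=3
Drop 3: S rot3 at col 2 lands with bottom-row=3; cleared 0 line(s) (total 0); column heights now [0 3 6 5 3], max=6
Drop 4: Z rot0 at col 2 lands with bottom-row=5; cleared 0 line(s) (total 0); column heights now [0 3 7 7 6], max=7
Drop 5: Z rot1 at col 3 lands with bottom-row=7; cleared 0 line(s) (total 0); column heights now [0 3 7 9 10], max=10
Drop 6: Z rot0 at col 2 lands with bottom-row=10; cleared 0 line(s) (total 0); column heights now [0 3 12 12 11], max=12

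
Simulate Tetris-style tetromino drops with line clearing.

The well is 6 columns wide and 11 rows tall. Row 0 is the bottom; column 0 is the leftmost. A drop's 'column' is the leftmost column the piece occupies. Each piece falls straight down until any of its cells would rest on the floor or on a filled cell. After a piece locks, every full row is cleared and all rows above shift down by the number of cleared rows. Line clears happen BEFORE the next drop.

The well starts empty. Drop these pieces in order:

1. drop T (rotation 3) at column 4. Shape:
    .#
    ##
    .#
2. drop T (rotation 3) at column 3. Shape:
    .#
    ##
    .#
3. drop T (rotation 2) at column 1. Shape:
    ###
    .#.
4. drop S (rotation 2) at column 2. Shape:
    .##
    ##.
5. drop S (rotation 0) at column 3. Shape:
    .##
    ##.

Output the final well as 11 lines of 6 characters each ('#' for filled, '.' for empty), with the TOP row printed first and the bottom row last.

Drop 1: T rot3 at col 4 lands with bottom-row=0; cleared 0 line(s) (total 0); column heights now [0 0 0 0 2 3], max=3
Drop 2: T rot3 at col 3 lands with bottom-row=2; cleared 0 line(s) (total 0); column heights now [0 0 0 4 5 3], max=5
Drop 3: T rot2 at col 1 lands with bottom-row=3; cleared 0 line(s) (total 0); column heights now [0 5 5 5 5 3], max=5
Drop 4: S rot2 at col 2 lands with bottom-row=5; cleared 0 line(s) (total 0); column heights now [0 5 6 7 7 3], max=7
Drop 5: S rot0 at col 3 lands with bottom-row=7; cleared 0 line(s) (total 0); column heights now [0 5 6 8 9 9], max=9

Answer: ......
......
....##
...##.
...##.
..##..
.####.
..###.
....##
....##
.....#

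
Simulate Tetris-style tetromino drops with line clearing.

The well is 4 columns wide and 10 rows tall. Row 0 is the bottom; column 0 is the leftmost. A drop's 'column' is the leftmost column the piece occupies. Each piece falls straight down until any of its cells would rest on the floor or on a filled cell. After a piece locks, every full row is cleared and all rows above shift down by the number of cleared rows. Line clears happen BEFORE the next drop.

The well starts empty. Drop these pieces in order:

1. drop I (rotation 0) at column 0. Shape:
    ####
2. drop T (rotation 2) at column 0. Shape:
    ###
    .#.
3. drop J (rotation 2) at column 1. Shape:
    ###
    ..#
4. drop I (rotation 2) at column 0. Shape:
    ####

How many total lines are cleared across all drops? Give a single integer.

Drop 1: I rot0 at col 0 lands with bottom-row=0; cleared 1 line(s) (total 1); column heights now [0 0 0 0], max=0
Drop 2: T rot2 at col 0 lands with bottom-row=0; cleared 0 line(s) (total 1); column heights now [2 2 2 0], max=2
Drop 3: J rot2 at col 1 lands with bottom-row=1; cleared 1 line(s) (total 2); column heights now [0 2 2 2], max=2
Drop 4: I rot2 at col 0 lands with bottom-row=2; cleared 1 line(s) (total 3); column heights now [0 2 2 2], max=2

Answer: 3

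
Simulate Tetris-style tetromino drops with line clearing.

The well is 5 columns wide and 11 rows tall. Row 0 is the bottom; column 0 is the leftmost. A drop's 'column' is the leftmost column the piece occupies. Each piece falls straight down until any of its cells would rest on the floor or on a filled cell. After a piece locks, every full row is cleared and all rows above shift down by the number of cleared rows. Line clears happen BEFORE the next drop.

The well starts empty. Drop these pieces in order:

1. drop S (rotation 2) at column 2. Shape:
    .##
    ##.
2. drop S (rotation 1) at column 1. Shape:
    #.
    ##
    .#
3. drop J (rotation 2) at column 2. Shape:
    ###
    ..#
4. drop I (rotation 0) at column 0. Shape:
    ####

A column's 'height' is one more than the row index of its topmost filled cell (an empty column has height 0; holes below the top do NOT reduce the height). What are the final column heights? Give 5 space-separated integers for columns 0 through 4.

Answer: 5 5 5 5 4

Derivation:
Drop 1: S rot2 at col 2 lands with bottom-row=0; cleared 0 line(s) (total 0); column heights now [0 0 1 2 2], max=2
Drop 2: S rot1 at col 1 lands with bottom-row=1; cleared 0 line(s) (total 0); column heights now [0 4 3 2 2], max=4
Drop 3: J rot2 at col 2 lands with bottom-row=2; cleared 0 line(s) (total 0); column heights now [0 4 4 4 4], max=4
Drop 4: I rot0 at col 0 lands with bottom-row=4; cleared 0 line(s) (total 0); column heights now [5 5 5 5 4], max=5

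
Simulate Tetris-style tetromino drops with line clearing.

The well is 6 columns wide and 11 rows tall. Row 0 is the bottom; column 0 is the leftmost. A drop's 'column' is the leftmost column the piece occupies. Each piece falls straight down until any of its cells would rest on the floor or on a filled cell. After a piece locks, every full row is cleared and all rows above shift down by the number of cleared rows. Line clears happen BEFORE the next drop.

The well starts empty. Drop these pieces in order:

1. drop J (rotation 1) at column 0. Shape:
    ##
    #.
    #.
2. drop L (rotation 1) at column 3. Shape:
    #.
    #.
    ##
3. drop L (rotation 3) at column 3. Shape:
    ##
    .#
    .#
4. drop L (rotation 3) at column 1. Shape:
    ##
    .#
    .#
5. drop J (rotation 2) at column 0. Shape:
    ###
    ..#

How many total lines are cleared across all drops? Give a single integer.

Drop 1: J rot1 at col 0 lands with bottom-row=0; cleared 0 line(s) (total 0); column heights now [3 3 0 0 0 0], max=3
Drop 2: L rot1 at col 3 lands with bottom-row=0; cleared 0 line(s) (total 0); column heights now [3 3 0 3 1 0], max=3
Drop 3: L rot3 at col 3 lands with bottom-row=1; cleared 0 line(s) (total 0); column heights now [3 3 0 4 4 0], max=4
Drop 4: L rot3 at col 1 lands with bottom-row=1; cleared 0 line(s) (total 0); column heights now [3 4 4 4 4 0], max=4
Drop 5: J rot2 at col 0 lands with bottom-row=4; cleared 0 line(s) (total 0); column heights now [6 6 6 4 4 0], max=6

Answer: 0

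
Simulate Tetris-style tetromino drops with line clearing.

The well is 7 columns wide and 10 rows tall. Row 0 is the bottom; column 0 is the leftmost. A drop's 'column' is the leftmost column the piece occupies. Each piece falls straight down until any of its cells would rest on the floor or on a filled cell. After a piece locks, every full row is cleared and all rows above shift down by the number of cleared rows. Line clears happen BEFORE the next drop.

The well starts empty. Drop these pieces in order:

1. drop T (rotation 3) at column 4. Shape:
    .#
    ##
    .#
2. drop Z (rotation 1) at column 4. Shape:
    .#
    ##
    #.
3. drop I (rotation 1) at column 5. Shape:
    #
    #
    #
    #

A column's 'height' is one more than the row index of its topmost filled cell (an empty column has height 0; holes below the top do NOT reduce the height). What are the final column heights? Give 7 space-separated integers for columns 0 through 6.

Drop 1: T rot3 at col 4 lands with bottom-row=0; cleared 0 line(s) (total 0); column heights now [0 0 0 0 2 3 0], max=3
Drop 2: Z rot1 at col 4 lands with bottom-row=2; cleared 0 line(s) (total 0); column heights now [0 0 0 0 4 5 0], max=5
Drop 3: I rot1 at col 5 lands with bottom-row=5; cleared 0 line(s) (total 0); column heights now [0 0 0 0 4 9 0], max=9

Answer: 0 0 0 0 4 9 0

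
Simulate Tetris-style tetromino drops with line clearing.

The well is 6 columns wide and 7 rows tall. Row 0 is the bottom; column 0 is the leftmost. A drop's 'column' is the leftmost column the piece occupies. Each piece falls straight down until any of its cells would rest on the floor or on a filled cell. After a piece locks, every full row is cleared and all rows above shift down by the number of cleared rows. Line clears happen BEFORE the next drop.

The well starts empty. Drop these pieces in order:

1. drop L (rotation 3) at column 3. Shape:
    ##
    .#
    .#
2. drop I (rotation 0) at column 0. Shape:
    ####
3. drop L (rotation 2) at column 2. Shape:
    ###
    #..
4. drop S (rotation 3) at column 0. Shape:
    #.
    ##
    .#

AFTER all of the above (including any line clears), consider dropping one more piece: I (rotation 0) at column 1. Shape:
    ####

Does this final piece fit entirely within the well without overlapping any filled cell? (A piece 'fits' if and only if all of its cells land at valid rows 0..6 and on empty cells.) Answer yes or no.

Answer: yes

Derivation:
Drop 1: L rot3 at col 3 lands with bottom-row=0; cleared 0 line(s) (total 0); column heights now [0 0 0 3 3 0], max=3
Drop 2: I rot0 at col 0 lands with bottom-row=3; cleared 0 line(s) (total 0); column heights now [4 4 4 4 3 0], max=4
Drop 3: L rot2 at col 2 lands with bottom-row=4; cleared 0 line(s) (total 0); column heights now [4 4 6 6 6 0], max=6
Drop 4: S rot3 at col 0 lands with bottom-row=4; cleared 0 line(s) (total 0); column heights now [7 6 6 6 6 0], max=7
Test piece I rot0 at col 1 (width 4): heights before test = [7 6 6 6 6 0]; fits = True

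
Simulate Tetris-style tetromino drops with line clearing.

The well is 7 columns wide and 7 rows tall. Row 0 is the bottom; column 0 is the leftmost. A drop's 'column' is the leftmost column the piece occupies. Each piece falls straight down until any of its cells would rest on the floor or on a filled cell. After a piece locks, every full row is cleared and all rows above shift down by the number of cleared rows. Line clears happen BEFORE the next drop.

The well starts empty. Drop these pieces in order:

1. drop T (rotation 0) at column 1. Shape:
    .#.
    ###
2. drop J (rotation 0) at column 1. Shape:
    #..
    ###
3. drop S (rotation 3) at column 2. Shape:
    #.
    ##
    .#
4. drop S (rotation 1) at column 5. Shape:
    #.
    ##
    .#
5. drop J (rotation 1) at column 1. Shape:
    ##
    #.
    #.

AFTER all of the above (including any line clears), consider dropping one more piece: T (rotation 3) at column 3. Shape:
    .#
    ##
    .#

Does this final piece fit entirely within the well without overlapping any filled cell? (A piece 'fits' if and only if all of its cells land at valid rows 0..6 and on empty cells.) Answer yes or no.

Answer: yes

Derivation:
Drop 1: T rot0 at col 1 lands with bottom-row=0; cleared 0 line(s) (total 0); column heights now [0 1 2 1 0 0 0], max=2
Drop 2: J rot0 at col 1 lands with bottom-row=2; cleared 0 line(s) (total 0); column heights now [0 4 3 3 0 0 0], max=4
Drop 3: S rot3 at col 2 lands with bottom-row=3; cleared 0 line(s) (total 0); column heights now [0 4 6 5 0 0 0], max=6
Drop 4: S rot1 at col 5 lands with bottom-row=0; cleared 0 line(s) (total 0); column heights now [0 4 6 5 0 3 2], max=6
Drop 5: J rot1 at col 1 lands with bottom-row=4; cleared 0 line(s) (total 0); column heights now [0 7 7 5 0 3 2], max=7
Test piece T rot3 at col 3 (width 2): heights before test = [0 7 7 5 0 3 2]; fits = True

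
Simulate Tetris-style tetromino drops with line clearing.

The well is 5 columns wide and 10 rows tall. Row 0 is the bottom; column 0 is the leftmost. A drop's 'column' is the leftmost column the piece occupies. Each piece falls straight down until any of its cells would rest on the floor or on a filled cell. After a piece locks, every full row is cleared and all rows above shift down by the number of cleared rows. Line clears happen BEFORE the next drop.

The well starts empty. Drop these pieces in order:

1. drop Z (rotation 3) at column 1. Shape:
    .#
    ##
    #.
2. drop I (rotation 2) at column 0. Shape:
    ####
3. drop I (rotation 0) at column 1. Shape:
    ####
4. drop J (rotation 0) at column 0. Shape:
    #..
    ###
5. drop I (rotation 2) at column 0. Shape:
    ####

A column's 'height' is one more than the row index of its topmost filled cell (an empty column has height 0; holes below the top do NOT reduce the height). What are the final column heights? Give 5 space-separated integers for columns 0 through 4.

Drop 1: Z rot3 at col 1 lands with bottom-row=0; cleared 0 line(s) (total 0); column heights now [0 2 3 0 0], max=3
Drop 2: I rot2 at col 0 lands with bottom-row=3; cleared 0 line(s) (total 0); column heights now [4 4 4 4 0], max=4
Drop 3: I rot0 at col 1 lands with bottom-row=4; cleared 0 line(s) (total 0); column heights now [4 5 5 5 5], max=5
Drop 4: J rot0 at col 0 lands with bottom-row=5; cleared 0 line(s) (total 0); column heights now [7 6 6 5 5], max=7
Drop 5: I rot2 at col 0 lands with bottom-row=7; cleared 0 line(s) (total 0); column heights now [8 8 8 8 5], max=8

Answer: 8 8 8 8 5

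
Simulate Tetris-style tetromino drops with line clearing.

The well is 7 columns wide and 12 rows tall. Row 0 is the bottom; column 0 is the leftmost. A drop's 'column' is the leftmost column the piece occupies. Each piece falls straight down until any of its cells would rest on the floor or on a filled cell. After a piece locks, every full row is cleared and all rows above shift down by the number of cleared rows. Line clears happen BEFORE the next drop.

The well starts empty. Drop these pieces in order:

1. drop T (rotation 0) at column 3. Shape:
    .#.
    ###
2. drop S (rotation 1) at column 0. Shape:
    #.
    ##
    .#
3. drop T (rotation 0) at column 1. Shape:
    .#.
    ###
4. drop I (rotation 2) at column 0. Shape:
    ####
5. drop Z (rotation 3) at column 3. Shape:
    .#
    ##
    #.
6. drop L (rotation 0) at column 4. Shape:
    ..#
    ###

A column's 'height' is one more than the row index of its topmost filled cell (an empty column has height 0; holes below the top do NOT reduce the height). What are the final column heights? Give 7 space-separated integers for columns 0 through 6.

Answer: 5 5 5 7 9 9 10

Derivation:
Drop 1: T rot0 at col 3 lands with bottom-row=0; cleared 0 line(s) (total 0); column heights now [0 0 0 1 2 1 0], max=2
Drop 2: S rot1 at col 0 lands with bottom-row=0; cleared 0 line(s) (total 0); column heights now [3 2 0 1 2 1 0], max=3
Drop 3: T rot0 at col 1 lands with bottom-row=2; cleared 0 line(s) (total 0); column heights now [3 3 4 3 2 1 0], max=4
Drop 4: I rot2 at col 0 lands with bottom-row=4; cleared 0 line(s) (total 0); column heights now [5 5 5 5 2 1 0], max=5
Drop 5: Z rot3 at col 3 lands with bottom-row=5; cleared 0 line(s) (total 0); column heights now [5 5 5 7 8 1 0], max=8
Drop 6: L rot0 at col 4 lands with bottom-row=8; cleared 0 line(s) (total 0); column heights now [5 5 5 7 9 9 10], max=10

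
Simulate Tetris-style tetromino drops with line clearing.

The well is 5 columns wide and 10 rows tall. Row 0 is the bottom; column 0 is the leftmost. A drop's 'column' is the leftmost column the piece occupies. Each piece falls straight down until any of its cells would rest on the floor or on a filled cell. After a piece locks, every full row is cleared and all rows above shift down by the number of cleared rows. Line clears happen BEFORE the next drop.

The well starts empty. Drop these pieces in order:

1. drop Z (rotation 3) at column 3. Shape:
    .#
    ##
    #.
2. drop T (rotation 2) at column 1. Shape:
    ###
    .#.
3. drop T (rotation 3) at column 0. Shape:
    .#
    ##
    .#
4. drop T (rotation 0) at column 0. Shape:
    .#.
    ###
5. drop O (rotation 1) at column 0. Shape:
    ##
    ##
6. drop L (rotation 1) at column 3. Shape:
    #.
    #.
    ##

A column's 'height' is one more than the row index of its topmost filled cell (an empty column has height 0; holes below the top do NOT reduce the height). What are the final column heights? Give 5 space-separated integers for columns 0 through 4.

Drop 1: Z rot3 at col 3 lands with bottom-row=0; cleared 0 line(s) (total 0); column heights now [0 0 0 2 3], max=3
Drop 2: T rot2 at col 1 lands with bottom-row=1; cleared 0 line(s) (total 0); column heights now [0 3 3 3 3], max=3
Drop 3: T rot3 at col 0 lands with bottom-row=3; cleared 0 line(s) (total 0); column heights now [5 6 3 3 3], max=6
Drop 4: T rot0 at col 0 lands with bottom-row=6; cleared 0 line(s) (total 0); column heights now [7 8 7 3 3], max=8
Drop 5: O rot1 at col 0 lands with bottom-row=8; cleared 0 line(s) (total 0); column heights now [10 10 7 3 3], max=10
Drop 6: L rot1 at col 3 lands with bottom-row=3; cleared 0 line(s) (total 0); column heights now [10 10 7 6 4], max=10

Answer: 10 10 7 6 4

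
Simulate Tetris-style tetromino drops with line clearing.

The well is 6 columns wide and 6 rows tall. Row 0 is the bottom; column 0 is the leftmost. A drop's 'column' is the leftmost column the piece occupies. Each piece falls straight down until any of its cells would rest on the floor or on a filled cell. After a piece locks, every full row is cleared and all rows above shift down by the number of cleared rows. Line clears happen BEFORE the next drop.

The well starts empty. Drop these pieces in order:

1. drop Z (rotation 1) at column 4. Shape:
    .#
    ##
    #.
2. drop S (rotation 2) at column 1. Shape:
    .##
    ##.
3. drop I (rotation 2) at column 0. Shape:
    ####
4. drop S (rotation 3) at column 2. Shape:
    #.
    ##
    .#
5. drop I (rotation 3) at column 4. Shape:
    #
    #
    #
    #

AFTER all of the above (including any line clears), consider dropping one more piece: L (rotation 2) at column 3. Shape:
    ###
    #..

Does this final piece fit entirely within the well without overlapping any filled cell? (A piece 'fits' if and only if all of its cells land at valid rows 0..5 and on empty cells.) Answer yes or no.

Answer: yes

Derivation:
Drop 1: Z rot1 at col 4 lands with bottom-row=0; cleared 0 line(s) (total 0); column heights now [0 0 0 0 2 3], max=3
Drop 2: S rot2 at col 1 lands with bottom-row=0; cleared 0 line(s) (total 0); column heights now [0 1 2 2 2 3], max=3
Drop 3: I rot2 at col 0 lands with bottom-row=2; cleared 0 line(s) (total 0); column heights now [3 3 3 3 2 3], max=3
Drop 4: S rot3 at col 2 lands with bottom-row=3; cleared 0 line(s) (total 0); column heights now [3 3 6 5 2 3], max=6
Drop 5: I rot3 at col 4 lands with bottom-row=2; cleared 1 line(s) (total 1); column heights now [0 1 5 4 5 2], max=5
Test piece L rot2 at col 3 (width 3): heights before test = [0 1 5 4 5 2]; fits = True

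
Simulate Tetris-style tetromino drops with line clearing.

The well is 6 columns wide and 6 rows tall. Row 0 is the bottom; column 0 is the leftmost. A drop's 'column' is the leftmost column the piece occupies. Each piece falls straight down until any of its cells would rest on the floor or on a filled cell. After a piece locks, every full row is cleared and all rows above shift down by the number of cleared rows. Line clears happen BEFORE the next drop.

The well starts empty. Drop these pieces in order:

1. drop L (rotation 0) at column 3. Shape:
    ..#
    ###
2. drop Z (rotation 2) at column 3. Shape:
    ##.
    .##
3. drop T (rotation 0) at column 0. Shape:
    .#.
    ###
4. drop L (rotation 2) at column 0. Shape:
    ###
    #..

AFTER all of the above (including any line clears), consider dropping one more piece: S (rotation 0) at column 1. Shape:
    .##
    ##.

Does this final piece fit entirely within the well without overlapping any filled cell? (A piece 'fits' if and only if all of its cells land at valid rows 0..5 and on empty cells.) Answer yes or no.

Answer: yes

Derivation:
Drop 1: L rot0 at col 3 lands with bottom-row=0; cleared 0 line(s) (total 0); column heights now [0 0 0 1 1 2], max=2
Drop 2: Z rot2 at col 3 lands with bottom-row=2; cleared 0 line(s) (total 0); column heights now [0 0 0 4 4 3], max=4
Drop 3: T rot0 at col 0 lands with bottom-row=0; cleared 1 line(s) (total 1); column heights now [0 1 0 3 3 2], max=3
Drop 4: L rot2 at col 0 lands with bottom-row=0; cleared 0 line(s) (total 1); column heights now [2 2 2 3 3 2], max=3
Test piece S rot0 at col 1 (width 3): heights before test = [2 2 2 3 3 2]; fits = True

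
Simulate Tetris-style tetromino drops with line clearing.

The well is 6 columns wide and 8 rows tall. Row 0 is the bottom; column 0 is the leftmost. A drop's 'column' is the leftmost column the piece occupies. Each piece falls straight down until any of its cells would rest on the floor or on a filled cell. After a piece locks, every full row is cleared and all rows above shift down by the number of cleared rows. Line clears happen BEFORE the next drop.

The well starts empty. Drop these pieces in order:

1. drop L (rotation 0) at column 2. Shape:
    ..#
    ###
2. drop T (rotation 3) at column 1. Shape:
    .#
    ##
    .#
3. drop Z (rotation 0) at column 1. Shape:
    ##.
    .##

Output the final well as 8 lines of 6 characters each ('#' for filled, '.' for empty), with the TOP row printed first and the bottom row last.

Answer: ......
......
.##...
..##..
..#...
.##...
..#.#.
..###.

Derivation:
Drop 1: L rot0 at col 2 lands with bottom-row=0; cleared 0 line(s) (total 0); column heights now [0 0 1 1 2 0], max=2
Drop 2: T rot3 at col 1 lands with bottom-row=1; cleared 0 line(s) (total 0); column heights now [0 3 4 1 2 0], max=4
Drop 3: Z rot0 at col 1 lands with bottom-row=4; cleared 0 line(s) (total 0); column heights now [0 6 6 5 2 0], max=6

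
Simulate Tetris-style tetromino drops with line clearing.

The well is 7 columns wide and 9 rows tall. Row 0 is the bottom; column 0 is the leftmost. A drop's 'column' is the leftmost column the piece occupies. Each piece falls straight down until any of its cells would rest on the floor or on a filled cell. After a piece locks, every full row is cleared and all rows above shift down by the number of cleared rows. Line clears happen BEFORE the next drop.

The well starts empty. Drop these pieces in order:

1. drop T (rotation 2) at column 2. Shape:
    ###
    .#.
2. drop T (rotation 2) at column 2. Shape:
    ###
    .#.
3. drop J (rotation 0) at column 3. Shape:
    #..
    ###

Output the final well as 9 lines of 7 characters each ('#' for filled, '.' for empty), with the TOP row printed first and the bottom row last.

Answer: .......
.......
.......
...#...
...###.
..###..
...#...
..###..
...#...

Derivation:
Drop 1: T rot2 at col 2 lands with bottom-row=0; cleared 0 line(s) (total 0); column heights now [0 0 2 2 2 0 0], max=2
Drop 2: T rot2 at col 2 lands with bottom-row=2; cleared 0 line(s) (total 0); column heights now [0 0 4 4 4 0 0], max=4
Drop 3: J rot0 at col 3 lands with bottom-row=4; cleared 0 line(s) (total 0); column heights now [0 0 4 6 5 5 0], max=6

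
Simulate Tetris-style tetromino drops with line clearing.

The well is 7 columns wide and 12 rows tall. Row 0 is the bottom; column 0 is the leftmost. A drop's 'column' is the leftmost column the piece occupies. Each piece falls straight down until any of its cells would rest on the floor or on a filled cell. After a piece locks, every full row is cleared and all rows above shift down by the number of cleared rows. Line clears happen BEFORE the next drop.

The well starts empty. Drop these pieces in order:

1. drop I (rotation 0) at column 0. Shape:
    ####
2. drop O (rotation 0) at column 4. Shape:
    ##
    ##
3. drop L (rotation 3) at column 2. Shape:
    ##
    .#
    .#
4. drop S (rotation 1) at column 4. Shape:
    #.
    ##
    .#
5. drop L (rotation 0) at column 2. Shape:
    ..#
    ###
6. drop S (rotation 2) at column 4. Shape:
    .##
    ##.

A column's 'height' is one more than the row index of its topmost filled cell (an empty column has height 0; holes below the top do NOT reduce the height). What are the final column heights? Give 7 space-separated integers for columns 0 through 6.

Answer: 1 1 6 6 8 9 9

Derivation:
Drop 1: I rot0 at col 0 lands with bottom-row=0; cleared 0 line(s) (total 0); column heights now [1 1 1 1 0 0 0], max=1
Drop 2: O rot0 at col 4 lands with bottom-row=0; cleared 0 line(s) (total 0); column heights now [1 1 1 1 2 2 0], max=2
Drop 3: L rot3 at col 2 lands with bottom-row=1; cleared 0 line(s) (total 0); column heights now [1 1 4 4 2 2 0], max=4
Drop 4: S rot1 at col 4 lands with bottom-row=2; cleared 0 line(s) (total 0); column heights now [1 1 4 4 5 4 0], max=5
Drop 5: L rot0 at col 2 lands with bottom-row=5; cleared 0 line(s) (total 0); column heights now [1 1 6 6 7 4 0], max=7
Drop 6: S rot2 at col 4 lands with bottom-row=7; cleared 0 line(s) (total 0); column heights now [1 1 6 6 8 9 9], max=9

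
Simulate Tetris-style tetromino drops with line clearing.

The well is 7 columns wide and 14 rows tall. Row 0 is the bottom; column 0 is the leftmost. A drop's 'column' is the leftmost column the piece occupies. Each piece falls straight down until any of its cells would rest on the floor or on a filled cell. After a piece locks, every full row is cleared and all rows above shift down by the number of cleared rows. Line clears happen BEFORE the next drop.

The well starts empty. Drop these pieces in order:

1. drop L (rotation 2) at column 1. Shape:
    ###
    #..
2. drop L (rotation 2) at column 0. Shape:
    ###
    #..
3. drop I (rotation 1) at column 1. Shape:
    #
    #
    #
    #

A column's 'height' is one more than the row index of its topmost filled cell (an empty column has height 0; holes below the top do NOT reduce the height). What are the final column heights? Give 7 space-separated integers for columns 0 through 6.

Answer: 3 7 3 2 0 0 0

Derivation:
Drop 1: L rot2 at col 1 lands with bottom-row=0; cleared 0 line(s) (total 0); column heights now [0 2 2 2 0 0 0], max=2
Drop 2: L rot2 at col 0 lands with bottom-row=1; cleared 0 line(s) (total 0); column heights now [3 3 3 2 0 0 0], max=3
Drop 3: I rot1 at col 1 lands with bottom-row=3; cleared 0 line(s) (total 0); column heights now [3 7 3 2 0 0 0], max=7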